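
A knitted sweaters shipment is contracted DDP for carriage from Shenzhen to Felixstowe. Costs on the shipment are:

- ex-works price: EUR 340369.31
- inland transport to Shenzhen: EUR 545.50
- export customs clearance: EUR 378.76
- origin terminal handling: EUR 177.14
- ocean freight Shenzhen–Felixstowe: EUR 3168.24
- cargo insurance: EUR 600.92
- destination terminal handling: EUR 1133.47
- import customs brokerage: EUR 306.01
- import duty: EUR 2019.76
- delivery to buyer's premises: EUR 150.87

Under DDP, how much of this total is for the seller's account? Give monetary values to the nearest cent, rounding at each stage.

DDP: the seller bears all costs including import duty.
Seller's account: goods 340369.31 + inland to port 545.50 + export clearance 378.76 + origin terminal 177.14 + freight 3168.24 + insurance 600.92 + destination terminal 1133.47 + brokerage 306.01 + duty 2019.76 + delivery 150.87 = 348849.98
Buyer's account: 0.00

Seller's account: EUR 348849.98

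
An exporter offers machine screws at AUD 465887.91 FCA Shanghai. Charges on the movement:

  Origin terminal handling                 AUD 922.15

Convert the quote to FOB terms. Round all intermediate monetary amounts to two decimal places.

From FCA to FOB, the seller additionally bears: origin terminal.
FOB price = 465887.91 + 922.15 = 466810.06

FOB price: AUD 466810.06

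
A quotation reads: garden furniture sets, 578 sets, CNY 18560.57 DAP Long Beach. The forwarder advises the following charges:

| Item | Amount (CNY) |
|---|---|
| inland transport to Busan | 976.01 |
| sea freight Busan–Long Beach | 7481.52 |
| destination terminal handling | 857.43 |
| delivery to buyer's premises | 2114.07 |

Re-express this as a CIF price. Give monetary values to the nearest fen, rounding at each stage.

CIF price: CNY 15589.07

Not relevant to the conversion: inland to port, freight — on the seller under both DAP and CIF; already in the DAP price and stays in the CIF price.
From DAP to CIF, the seller no longer bears: destination terminal, delivery.
CIF price = 18560.57 − 857.43 − 2114.07 = 15589.07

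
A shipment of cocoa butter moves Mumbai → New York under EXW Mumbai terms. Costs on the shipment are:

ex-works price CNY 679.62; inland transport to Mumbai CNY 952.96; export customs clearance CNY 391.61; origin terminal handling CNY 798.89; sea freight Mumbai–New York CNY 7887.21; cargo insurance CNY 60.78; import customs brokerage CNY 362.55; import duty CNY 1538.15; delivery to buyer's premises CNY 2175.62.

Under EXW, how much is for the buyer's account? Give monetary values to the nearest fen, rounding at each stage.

Buyer's account: CNY 14167.77

EXW: the seller makes goods available at their premises; the buyer bears all onward costs.
Seller's account: goods 679.62 = 679.62
Buyer's account: inland to port 952.96 + export clearance 391.61 + origin terminal 798.89 + freight 7887.21 + insurance 60.78 + brokerage 362.55 + duty 1538.15 + delivery 2175.62 = 14167.77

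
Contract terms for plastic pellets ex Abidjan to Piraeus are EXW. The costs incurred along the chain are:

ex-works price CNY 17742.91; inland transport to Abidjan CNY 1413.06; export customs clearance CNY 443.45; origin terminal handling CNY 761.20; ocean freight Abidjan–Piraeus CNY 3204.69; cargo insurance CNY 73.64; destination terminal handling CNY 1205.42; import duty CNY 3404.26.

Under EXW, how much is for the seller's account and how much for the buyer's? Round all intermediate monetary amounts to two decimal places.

Seller: CNY 17742.91; buyer: CNY 10505.72

EXW: the seller makes goods available at their premises; the buyer bears all onward costs.
Seller's account: goods 17742.91 = 17742.91
Buyer's account: inland to port 1413.06 + export clearance 443.45 + origin terminal 761.20 + freight 3204.69 + insurance 73.64 + destination terminal 1205.42 + duty 3404.26 = 10505.72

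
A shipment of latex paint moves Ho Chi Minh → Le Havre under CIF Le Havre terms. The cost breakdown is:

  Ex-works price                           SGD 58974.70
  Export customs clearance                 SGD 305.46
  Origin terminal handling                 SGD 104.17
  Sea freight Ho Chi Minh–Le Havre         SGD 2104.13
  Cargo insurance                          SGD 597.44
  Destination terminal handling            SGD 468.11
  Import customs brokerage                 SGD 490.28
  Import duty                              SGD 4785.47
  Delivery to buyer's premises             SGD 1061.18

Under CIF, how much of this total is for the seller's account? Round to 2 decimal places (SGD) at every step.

CIF: the seller pays costs through ocean freight and marine insurance to the destination port.
Seller's account: goods 58974.70 + export clearance 305.46 + origin terminal 104.17 + freight 2104.13 + insurance 597.44 = 62085.90
Buyer's account: destination terminal 468.11 + brokerage 490.28 + duty 4785.47 + delivery 1061.18 = 6805.04

Seller's account: SGD 62085.90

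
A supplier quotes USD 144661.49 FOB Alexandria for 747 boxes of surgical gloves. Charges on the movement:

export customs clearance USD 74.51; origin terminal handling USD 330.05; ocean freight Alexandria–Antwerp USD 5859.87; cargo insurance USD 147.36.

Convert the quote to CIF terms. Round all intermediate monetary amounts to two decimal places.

CIF price: USD 150668.72

Not relevant to the conversion: export clearance, origin terminal — on the seller under both FOB and CIF; already in the FOB price and stays in the CIF price.
From FOB to CIF, the seller additionally bears: freight, insurance.
CIF price = 144661.49 + 5859.87 + 147.36 = 150668.72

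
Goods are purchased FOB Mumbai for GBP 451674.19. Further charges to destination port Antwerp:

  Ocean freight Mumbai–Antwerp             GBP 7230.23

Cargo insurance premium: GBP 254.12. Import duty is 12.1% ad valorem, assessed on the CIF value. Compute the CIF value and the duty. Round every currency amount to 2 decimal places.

CIF = FOB price + freight + insurance
CIF = 451674.19 + 7230.23 + 254.12 = 459158.54
Import duty = 459158.54 × 12.1% = 55558.18

CIF value: GBP 459158.54; import duty: GBP 55558.18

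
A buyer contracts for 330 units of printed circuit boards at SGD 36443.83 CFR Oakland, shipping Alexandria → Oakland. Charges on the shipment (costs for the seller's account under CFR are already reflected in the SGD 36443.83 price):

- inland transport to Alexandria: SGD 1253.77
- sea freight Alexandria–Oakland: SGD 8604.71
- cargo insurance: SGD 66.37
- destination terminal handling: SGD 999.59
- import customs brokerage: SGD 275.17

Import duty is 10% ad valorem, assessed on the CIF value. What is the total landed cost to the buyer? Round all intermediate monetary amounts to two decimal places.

Total landed cost: SGD 41435.98

CFR: the seller pays costs through ocean freight to the destination port, but not insurance.
Already in the invoice (seller's account under CFR): inland to port, freight — exclude.
CIF value = CFR price + insurance = 36443.83 + 66.37 = 36510.20
Import duty = 36510.20 × 10% = 3651.02
Buyer bears: insurance 66.37 + destination terminal 999.59 + brokerage 275.17 + duty 3651.02 = 4992.15
Landed cost = invoice 36443.83 + 4992.15 = 41435.98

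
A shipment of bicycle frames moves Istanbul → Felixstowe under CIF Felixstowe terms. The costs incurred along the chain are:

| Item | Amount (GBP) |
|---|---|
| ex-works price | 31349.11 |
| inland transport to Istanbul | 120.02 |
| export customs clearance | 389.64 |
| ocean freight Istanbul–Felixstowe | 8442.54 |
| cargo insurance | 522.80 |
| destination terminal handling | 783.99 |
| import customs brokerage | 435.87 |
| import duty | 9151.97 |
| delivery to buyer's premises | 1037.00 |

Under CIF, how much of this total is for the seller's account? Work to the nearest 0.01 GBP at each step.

CIF: the seller pays costs through ocean freight and marine insurance to the destination port.
Seller's account: goods 31349.11 + inland to port 120.02 + export clearance 389.64 + freight 8442.54 + insurance 522.80 = 40824.11
Buyer's account: destination terminal 783.99 + brokerage 435.87 + duty 9151.97 + delivery 1037.00 = 11408.83

Seller's account: GBP 40824.11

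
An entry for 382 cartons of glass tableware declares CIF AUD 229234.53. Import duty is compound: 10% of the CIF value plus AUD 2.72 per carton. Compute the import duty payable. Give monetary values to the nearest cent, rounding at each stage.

Import duty: AUD 23962.49

Ad valorem component: 229234.53 × 10% = 22923.45
Specific component: 382 × 2.72 = 1039.04
Import duty = 22923.45 + 1039.04 = 23962.49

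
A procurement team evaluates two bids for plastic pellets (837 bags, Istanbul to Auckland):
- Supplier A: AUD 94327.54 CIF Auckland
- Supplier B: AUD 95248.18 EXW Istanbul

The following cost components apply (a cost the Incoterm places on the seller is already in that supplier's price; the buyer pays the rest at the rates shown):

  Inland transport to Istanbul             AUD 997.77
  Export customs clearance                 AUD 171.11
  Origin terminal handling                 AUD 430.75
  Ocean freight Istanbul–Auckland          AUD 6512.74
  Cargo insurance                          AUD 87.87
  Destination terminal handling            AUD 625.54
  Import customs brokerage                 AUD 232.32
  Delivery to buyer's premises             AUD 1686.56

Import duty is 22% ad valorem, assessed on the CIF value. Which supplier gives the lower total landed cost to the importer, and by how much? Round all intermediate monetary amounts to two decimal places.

Supplier A (CIF):
The CIF price already equals the CIF value: 94327.54
Import duty = 94327.54 × 22% = 20752.06
Buyer bears (A): 625.54 + 232.32 + 1686.56 = 2544.42
Landed cost (A) = invoice 94327.54 + 2544.42 + duty 20752.06 = 117624.02
Supplier B (EXW):
CIF value = EXW price + inland to port + export clearance + origin terminal + freight + insurance = 95248.18 + 997.77 + 171.11 + 430.75 + 6512.74 + 87.87 = 103448.42
Import duty = 103448.42 × 22% = 22758.65
Buyer bears (B): 997.77 + 171.11 + 430.75 + 6512.74 + 87.87 + 625.54 + 232.32 + 1686.56 = 10744.66
Landed cost (B) = invoice 95248.18 + 10744.66 + duty 22758.65 = 128751.49
Difference = |117624.02 − 128751.49| = 11127.47

Supplier A is cheaper by AUD 11127.47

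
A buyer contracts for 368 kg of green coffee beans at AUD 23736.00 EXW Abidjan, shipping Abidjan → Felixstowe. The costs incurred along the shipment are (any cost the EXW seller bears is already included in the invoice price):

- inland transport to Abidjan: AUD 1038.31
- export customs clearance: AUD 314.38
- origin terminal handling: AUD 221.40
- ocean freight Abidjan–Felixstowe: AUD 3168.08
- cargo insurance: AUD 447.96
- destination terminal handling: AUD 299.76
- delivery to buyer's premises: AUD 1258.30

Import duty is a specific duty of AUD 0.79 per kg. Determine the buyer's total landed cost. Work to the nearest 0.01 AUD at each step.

Total landed cost: AUD 30774.91

EXW: the seller makes goods available at their premises; the buyer bears all onward costs.
CIF value = EXW price + inland to port + export clearance + origin terminal + freight + insurance = 23736.00 + 1038.31 + 314.38 + 221.40 + 3168.08 + 447.96 = 28926.13
Import duty = 368 × 0.79 = 290.72
Buyer bears: inland to port 1038.31 + export clearance 314.38 + origin terminal 221.40 + freight 3168.08 + insurance 447.96 + destination terminal 299.76 + delivery 1258.30 + duty 290.72 = 7038.91
Landed cost = invoice 23736.00 + 7038.91 = 30774.91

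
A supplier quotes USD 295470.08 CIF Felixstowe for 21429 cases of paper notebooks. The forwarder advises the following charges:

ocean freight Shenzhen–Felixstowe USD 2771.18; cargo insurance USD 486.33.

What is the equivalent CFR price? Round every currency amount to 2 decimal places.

Not relevant to the conversion: freight — on the seller under both CIF and CFR; already in the CIF price and stays in the CFR price.
From CIF to CFR, the seller no longer bears: insurance.
CFR price = 295470.08 − 486.33 = 294983.75

CFR price: USD 294983.75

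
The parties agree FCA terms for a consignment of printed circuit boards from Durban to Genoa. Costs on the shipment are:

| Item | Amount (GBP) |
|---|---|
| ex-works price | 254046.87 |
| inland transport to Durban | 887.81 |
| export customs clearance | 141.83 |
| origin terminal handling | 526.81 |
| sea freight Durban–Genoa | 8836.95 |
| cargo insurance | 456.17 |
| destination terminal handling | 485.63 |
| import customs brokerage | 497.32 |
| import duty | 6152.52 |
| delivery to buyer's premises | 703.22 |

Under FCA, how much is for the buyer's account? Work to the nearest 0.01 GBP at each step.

FCA: the seller delivers export-cleared goods to the carrier; the buyer bears costs from that point.
Seller's account: goods 254046.87 + inland to port 887.81 + export clearance 141.83 = 255076.51
Buyer's account: origin terminal 526.81 + freight 8836.95 + insurance 456.17 + destination terminal 485.63 + brokerage 497.32 + duty 6152.52 + delivery 703.22 = 17658.62

Buyer's account: GBP 17658.62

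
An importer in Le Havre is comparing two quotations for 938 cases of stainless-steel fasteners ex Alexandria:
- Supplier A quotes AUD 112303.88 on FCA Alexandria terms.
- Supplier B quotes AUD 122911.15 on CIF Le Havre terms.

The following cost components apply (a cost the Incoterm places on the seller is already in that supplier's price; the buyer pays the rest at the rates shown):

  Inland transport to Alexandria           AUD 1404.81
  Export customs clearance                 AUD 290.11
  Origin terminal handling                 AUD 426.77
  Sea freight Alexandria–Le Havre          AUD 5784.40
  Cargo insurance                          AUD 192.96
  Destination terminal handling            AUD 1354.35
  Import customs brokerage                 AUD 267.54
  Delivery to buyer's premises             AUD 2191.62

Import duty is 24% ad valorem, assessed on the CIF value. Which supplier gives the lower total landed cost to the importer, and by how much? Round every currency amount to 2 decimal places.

Supplier A (FCA):
CIF value = FCA price + origin terminal + freight + insurance = 112303.88 + 426.77 + 5784.40 + 192.96 = 118708.01
Import duty = 118708.01 × 24% = 28489.92
Buyer bears (A): 426.77 + 5784.40 + 192.96 + 1354.35 + 267.54 + 2191.62 = 10217.64
Landed cost (A) = invoice 112303.88 + 10217.64 + duty 28489.92 = 151011.44
Supplier B (CIF):
The CIF price already equals the CIF value: 122911.15
Import duty = 122911.15 × 24% = 29498.68
Buyer bears (B): 1354.35 + 267.54 + 2191.62 = 3813.51
Landed cost (B) = invoice 122911.15 + 3813.51 + duty 29498.68 = 156223.34
Difference = |151011.44 − 156223.34| = 5211.90

Supplier A is cheaper by AUD 5211.90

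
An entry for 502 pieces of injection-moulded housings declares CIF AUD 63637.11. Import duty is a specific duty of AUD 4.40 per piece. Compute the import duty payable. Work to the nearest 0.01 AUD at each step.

Import duty: AUD 2208.80

Import duty = 502 × 4.40 = 2208.80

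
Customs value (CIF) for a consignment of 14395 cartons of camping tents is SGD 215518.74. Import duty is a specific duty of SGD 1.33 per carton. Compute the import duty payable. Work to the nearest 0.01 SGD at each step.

Import duty: SGD 19145.35

Import duty = 14395 × 1.33 = 19145.35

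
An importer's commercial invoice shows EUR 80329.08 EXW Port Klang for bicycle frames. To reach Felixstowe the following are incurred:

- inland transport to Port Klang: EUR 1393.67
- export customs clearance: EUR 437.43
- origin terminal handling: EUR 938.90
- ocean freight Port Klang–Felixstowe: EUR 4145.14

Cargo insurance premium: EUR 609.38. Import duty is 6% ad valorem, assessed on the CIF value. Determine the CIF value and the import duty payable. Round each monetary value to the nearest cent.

CIF = EXW price + pre-shipment costs + freight + insurance
CIF = 80329.08 + 1393.67 + 437.43 + 938.90 + 4145.14 + 609.38 = 87853.60
Import duty = 87853.60 × 6% = 5271.22

CIF value: EUR 87853.60; import duty: EUR 5271.22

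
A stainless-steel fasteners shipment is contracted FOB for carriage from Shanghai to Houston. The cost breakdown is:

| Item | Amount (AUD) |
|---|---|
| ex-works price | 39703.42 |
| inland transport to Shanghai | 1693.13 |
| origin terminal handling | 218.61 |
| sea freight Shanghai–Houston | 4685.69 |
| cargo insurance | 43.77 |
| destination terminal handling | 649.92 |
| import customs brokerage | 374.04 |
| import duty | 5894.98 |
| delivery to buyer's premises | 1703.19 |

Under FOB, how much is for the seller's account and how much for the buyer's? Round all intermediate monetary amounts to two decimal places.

Seller: AUD 41615.16; buyer: AUD 13351.59

FOB: the seller bears costs until goods are on board at the origin port; the buyer bears freight, insurance and all costs thereafter.
Seller's account: goods 39703.42 + inland to port 1693.13 + origin terminal 218.61 = 41615.16
Buyer's account: freight 4685.69 + insurance 43.77 + destination terminal 649.92 + brokerage 374.04 + duty 5894.98 + delivery 1703.19 = 13351.59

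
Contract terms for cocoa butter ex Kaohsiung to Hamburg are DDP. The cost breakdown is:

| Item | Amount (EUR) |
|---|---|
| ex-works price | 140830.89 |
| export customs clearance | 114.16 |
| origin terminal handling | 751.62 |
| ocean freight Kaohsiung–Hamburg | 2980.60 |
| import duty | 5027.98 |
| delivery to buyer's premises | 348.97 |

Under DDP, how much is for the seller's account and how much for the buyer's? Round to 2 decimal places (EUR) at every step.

Seller: EUR 150054.22; buyer: EUR 0.00

DDP: the seller bears all costs including import duty.
Seller's account: goods 140830.89 + export clearance 114.16 + origin terminal 751.62 + freight 2980.60 + duty 5027.98 + delivery 348.97 = 150054.22
Buyer's account: 0.00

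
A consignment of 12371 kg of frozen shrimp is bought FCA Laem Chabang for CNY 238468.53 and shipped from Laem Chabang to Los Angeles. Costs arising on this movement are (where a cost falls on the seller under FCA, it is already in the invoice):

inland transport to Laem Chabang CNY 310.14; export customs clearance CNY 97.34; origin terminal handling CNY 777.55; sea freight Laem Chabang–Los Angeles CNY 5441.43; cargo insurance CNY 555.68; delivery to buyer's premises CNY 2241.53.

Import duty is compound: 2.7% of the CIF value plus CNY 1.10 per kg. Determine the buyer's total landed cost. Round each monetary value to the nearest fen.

FCA: the seller delivers export-cleared goods to the carrier; the buyer bears costs from that point.
Already in the invoice (seller's account under FCA): inland to port, export clearance — exclude.
CIF value = FCA price + origin terminal + freight + insurance = 238468.53 + 777.55 + 5441.43 + 555.68 = 245243.19
Ad valorem component: 245243.19 × 2.7% = 6621.57
Specific component: 12371 × 1.10 = 13608.10
Import duty = 6621.57 + 13608.10 = 20229.67
Buyer bears: origin terminal 777.55 + freight 5441.43 + insurance 555.68 + delivery 2241.53 + duty 20229.67 = 29245.86
Landed cost = invoice 238468.53 + 29245.86 = 267714.39

Total landed cost: CNY 267714.39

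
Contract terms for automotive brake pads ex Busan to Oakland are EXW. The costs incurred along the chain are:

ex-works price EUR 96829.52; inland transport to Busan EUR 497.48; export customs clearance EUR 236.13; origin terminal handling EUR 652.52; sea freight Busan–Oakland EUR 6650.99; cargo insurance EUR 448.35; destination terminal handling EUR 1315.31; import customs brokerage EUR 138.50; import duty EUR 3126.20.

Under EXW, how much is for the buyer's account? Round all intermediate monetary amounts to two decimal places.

Buyer's account: EUR 13065.48

EXW: the seller makes goods available at their premises; the buyer bears all onward costs.
Seller's account: goods 96829.52 = 96829.52
Buyer's account: inland to port 497.48 + export clearance 236.13 + origin terminal 652.52 + freight 6650.99 + insurance 448.35 + destination terminal 1315.31 + brokerage 138.50 + duty 3126.20 = 13065.48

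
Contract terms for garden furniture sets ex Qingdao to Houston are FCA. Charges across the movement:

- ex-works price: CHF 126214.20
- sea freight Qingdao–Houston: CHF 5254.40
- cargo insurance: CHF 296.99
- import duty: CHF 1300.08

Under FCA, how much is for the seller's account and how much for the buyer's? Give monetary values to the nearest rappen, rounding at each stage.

Seller: CHF 126214.20; buyer: CHF 6851.47

FCA: the seller delivers export-cleared goods to the carrier; the buyer bears costs from that point.
Seller's account: goods 126214.20 = 126214.20
Buyer's account: freight 5254.40 + insurance 296.99 + duty 1300.08 = 6851.47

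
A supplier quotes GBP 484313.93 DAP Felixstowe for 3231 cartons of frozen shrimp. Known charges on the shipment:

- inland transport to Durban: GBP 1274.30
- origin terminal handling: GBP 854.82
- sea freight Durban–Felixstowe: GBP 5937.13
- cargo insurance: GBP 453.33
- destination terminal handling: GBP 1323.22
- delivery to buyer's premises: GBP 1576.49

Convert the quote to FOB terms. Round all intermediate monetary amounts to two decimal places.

Not relevant to the conversion: inland to port, origin terminal — on the seller under both DAP and FOB; already in the DAP price and stays in the FOB price.
From DAP to FOB, the seller no longer bears: freight, insurance, destination terminal, delivery.
FOB price = 484313.93 − 5937.13 − 453.33 − 1323.22 − 1576.49 = 475023.76

FOB price: GBP 475023.76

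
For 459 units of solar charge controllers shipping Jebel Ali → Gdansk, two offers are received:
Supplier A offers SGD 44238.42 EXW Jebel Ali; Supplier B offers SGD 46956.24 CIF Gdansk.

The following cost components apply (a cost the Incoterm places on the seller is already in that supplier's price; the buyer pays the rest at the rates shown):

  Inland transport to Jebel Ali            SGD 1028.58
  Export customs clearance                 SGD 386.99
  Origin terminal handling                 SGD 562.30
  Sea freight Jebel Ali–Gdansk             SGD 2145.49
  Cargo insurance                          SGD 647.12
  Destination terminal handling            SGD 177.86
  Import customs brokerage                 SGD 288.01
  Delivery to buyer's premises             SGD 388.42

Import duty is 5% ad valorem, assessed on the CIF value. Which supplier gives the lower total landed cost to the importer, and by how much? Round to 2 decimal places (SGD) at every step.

Supplier A (EXW):
CIF value = EXW price + inland to port + export clearance + origin terminal + freight + insurance = 44238.42 + 1028.58 + 386.99 + 562.30 + 2145.49 + 647.12 = 49008.90
Import duty = 49008.90 × 5% = 2450.45
Buyer bears (A): 1028.58 + 386.99 + 562.30 + 2145.49 + 647.12 + 177.86 + 288.01 + 388.42 = 5624.77
Landed cost (A) = invoice 44238.42 + 5624.77 + duty 2450.45 = 52313.64
Supplier B (CIF):
The CIF price already equals the CIF value: 46956.24
Import duty = 46956.24 × 5% = 2347.81
Buyer bears (B): 177.86 + 288.01 + 388.42 = 854.29
Landed cost (B) = invoice 46956.24 + 854.29 + duty 2347.81 = 50158.34
Difference = |52313.64 − 50158.34| = 2155.30

Supplier B is cheaper by SGD 2155.30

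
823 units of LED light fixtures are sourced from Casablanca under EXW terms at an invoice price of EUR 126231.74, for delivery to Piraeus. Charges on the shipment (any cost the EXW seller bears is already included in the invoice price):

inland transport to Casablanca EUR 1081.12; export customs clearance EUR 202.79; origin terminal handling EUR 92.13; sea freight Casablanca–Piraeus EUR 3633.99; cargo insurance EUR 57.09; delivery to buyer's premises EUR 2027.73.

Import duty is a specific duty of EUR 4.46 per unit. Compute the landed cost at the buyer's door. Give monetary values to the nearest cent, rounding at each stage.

EXW: the seller makes goods available at their premises; the buyer bears all onward costs.
CIF value = EXW price + inland to port + export clearance + origin terminal + freight + insurance = 126231.74 + 1081.12 + 202.79 + 92.13 + 3633.99 + 57.09 = 131298.86
Import duty = 823 × 4.46 = 3670.58
Buyer bears: inland to port 1081.12 + export clearance 202.79 + origin terminal 92.13 + freight 3633.99 + insurance 57.09 + delivery 2027.73 + duty 3670.58 = 10765.43
Landed cost = invoice 126231.74 + 10765.43 = 136997.17

Total landed cost: EUR 136997.17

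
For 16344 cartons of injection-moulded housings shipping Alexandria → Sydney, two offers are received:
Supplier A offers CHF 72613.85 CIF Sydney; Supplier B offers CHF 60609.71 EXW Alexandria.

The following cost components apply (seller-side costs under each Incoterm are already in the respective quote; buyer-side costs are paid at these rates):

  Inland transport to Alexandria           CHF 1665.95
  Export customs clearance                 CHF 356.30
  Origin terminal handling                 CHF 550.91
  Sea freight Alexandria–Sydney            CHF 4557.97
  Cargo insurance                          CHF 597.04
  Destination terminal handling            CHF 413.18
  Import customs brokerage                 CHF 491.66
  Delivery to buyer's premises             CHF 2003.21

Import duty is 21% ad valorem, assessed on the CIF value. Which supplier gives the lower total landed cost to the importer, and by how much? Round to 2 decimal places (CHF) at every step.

Supplier B is cheaper by CHF 5173.93

Supplier A (CIF):
The CIF price already equals the CIF value: 72613.85
Import duty = 72613.85 × 21% = 15248.91
Buyer bears (A): 413.18 + 491.66 + 2003.21 = 2908.05
Landed cost (A) = invoice 72613.85 + 2908.05 + duty 15248.91 = 90770.81
Supplier B (EXW):
CIF value = EXW price + inland to port + export clearance + origin terminal + freight + insurance = 60609.71 + 1665.95 + 356.30 + 550.91 + 4557.97 + 597.04 = 68337.88
Import duty = 68337.88 × 21% = 14350.95
Buyer bears (B): 1665.95 + 356.30 + 550.91 + 4557.97 + 597.04 + 413.18 + 491.66 + 2003.21 = 10636.22
Landed cost (B) = invoice 60609.71 + 10636.22 + duty 14350.95 = 85596.88
Difference = |90770.81 − 85596.88| = 5173.93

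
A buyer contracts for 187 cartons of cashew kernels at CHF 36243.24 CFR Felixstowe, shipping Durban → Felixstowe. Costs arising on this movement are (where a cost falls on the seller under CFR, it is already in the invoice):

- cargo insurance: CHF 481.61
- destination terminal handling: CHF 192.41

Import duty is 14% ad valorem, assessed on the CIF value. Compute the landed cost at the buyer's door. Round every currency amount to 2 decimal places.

CFR: the seller pays costs through ocean freight to the destination port, but not insurance.
CIF value = CFR price + insurance = 36243.24 + 481.61 = 36724.85
Import duty = 36724.85 × 14% = 5141.48
Buyer bears: insurance 481.61 + destination terminal 192.41 + duty 5141.48 = 5815.50
Landed cost = invoice 36243.24 + 5815.50 = 42058.74

Total landed cost: CHF 42058.74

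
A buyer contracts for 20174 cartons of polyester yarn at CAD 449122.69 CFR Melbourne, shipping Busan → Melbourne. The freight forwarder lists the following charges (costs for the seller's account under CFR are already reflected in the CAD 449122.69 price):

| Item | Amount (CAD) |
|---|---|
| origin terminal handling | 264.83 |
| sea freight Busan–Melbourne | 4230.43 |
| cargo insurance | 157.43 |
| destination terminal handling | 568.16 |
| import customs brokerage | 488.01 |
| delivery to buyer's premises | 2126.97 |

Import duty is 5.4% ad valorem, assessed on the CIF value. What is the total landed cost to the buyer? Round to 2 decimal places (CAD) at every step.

Total landed cost: CAD 476724.39

CFR: the seller pays costs through ocean freight to the destination port, but not insurance.
Already in the invoice (seller's account under CFR): origin terminal, freight — exclude.
CIF value = CFR price + insurance = 449122.69 + 157.43 = 449280.12
Import duty = 449280.12 × 5.4% = 24261.13
Buyer bears: insurance 157.43 + destination terminal 568.16 + brokerage 488.01 + delivery 2126.97 + duty 24261.13 = 27601.70
Landed cost = invoice 449122.69 + 27601.70 = 476724.39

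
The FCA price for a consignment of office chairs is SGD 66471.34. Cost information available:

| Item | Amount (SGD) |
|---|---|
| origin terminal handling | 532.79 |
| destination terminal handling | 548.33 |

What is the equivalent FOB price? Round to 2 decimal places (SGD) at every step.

Not relevant to the conversion: destination terminal — on the buyer under both terms; not part of either seller's price.
From FCA to FOB, the seller additionally bears: origin terminal.
FOB price = 66471.34 + 532.79 = 67004.13

FOB price: SGD 67004.13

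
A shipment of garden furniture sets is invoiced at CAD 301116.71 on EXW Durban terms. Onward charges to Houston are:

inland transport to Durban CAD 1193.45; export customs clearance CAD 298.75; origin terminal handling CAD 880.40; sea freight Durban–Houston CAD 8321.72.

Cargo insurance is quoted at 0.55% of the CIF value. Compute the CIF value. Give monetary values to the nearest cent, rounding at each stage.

CIF value: CAD 313535.48

Let C be the CIF value. C = EXW price + pre-shipment costs + freight + 0.55% × C
C − 0.55% × C = 301116.71 + 1193.45 + 298.75 + 880.40 + 8321.72
0.9945 × C = 311811.03
C = 311811.03 / 0.9945 = 313535.48
Insurance premium = 0.55% × 313535.48 = 1724.45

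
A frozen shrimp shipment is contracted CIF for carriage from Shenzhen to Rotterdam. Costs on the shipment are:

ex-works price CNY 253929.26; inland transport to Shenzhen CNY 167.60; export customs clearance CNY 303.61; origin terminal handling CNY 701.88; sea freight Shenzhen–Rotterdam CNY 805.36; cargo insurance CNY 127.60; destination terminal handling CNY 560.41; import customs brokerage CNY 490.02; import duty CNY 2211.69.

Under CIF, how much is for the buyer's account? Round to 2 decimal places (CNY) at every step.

CIF: the seller pays costs through ocean freight and marine insurance to the destination port.
Seller's account: goods 253929.26 + inland to port 167.60 + export clearance 303.61 + origin terminal 701.88 + freight 805.36 + insurance 127.60 = 256035.31
Buyer's account: destination terminal 560.41 + brokerage 490.02 + duty 2211.69 = 3262.12

Buyer's account: CNY 3262.12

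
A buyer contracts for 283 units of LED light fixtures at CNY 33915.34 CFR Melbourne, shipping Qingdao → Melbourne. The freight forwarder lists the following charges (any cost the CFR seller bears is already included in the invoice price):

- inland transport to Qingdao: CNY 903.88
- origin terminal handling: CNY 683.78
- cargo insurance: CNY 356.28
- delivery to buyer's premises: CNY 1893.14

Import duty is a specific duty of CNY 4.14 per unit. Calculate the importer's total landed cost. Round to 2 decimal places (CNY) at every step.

Total landed cost: CNY 37336.38

CFR: the seller pays costs through ocean freight to the destination port, but not insurance.
Already in the invoice (seller's account under CFR): inland to port, origin terminal — exclude.
CIF value = CFR price + insurance = 33915.34 + 356.28 = 34271.62
Import duty = 283 × 4.14 = 1171.62
Buyer bears: insurance 356.28 + delivery 1893.14 + duty 1171.62 = 3421.04
Landed cost = invoice 33915.34 + 3421.04 = 37336.38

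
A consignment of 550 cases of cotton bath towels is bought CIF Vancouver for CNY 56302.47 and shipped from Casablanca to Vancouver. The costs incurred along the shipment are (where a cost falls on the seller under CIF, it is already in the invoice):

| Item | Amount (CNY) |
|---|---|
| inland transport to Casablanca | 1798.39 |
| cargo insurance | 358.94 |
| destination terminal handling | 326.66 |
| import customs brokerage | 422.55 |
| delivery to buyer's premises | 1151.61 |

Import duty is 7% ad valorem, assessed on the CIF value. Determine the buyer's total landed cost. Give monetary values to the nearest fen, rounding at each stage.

CIF: the seller pays costs through ocean freight and marine insurance to the destination port.
Already in the invoice (seller's account under CIF): inland to port, insurance — exclude.
The CIF price already equals the CIF value: 56302.47
Import duty = 56302.47 × 7% = 3941.17
Buyer bears: destination terminal 326.66 + brokerage 422.55 + delivery 1151.61 + duty 3941.17 = 5841.99
Landed cost = invoice 56302.47 + 5841.99 = 62144.46

Total landed cost: CNY 62144.46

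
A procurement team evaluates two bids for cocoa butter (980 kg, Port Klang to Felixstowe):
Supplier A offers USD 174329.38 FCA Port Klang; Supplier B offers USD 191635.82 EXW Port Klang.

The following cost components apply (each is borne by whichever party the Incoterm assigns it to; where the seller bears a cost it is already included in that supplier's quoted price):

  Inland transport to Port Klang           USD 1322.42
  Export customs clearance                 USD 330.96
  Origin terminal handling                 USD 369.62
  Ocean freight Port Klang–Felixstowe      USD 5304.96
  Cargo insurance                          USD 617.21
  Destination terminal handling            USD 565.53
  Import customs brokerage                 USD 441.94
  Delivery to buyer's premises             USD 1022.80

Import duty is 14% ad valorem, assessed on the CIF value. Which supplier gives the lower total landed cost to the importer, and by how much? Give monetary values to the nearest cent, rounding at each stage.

Supplier A is cheaper by USD 21614.20

Supplier A (FCA):
CIF value = FCA price + origin terminal + freight + insurance = 174329.38 + 369.62 + 5304.96 + 617.21 = 180621.17
Import duty = 180621.17 × 14% = 25286.96
Buyer bears (A): 369.62 + 5304.96 + 617.21 + 565.53 + 441.94 + 1022.80 = 8322.06
Landed cost (A) = invoice 174329.38 + 8322.06 + duty 25286.96 = 207938.40
Supplier B (EXW):
CIF value = EXW price + inland to port + export clearance + origin terminal + freight + insurance = 191635.82 + 1322.42 + 330.96 + 369.62 + 5304.96 + 617.21 = 199580.99
Import duty = 199580.99 × 14% = 27941.34
Buyer bears (B): 1322.42 + 330.96 + 369.62 + 5304.96 + 617.21 + 565.53 + 441.94 + 1022.80 = 9975.44
Landed cost (B) = invoice 191635.82 + 9975.44 + duty 27941.34 = 229552.60
Difference = |207938.40 − 229552.60| = 21614.20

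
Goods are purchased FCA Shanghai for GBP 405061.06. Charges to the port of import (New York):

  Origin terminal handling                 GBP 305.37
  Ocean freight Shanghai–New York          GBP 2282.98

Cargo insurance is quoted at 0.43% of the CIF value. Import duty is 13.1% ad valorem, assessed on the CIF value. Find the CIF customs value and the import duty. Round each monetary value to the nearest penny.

CIF value: GBP 409409.87; import duty: GBP 53632.69

Let C be the CIF value. C = FCA price + pre-shipment costs + freight + 0.43% × C
C − 0.43% × C = 405061.06 + 305.37 + 2282.98
0.9957 × C = 407649.41
C = 407649.41 / 0.9957 = 409409.87
Insurance premium = 0.43% × 409409.87 = 1760.46
Import duty = 409409.87 × 13.1% = 53632.69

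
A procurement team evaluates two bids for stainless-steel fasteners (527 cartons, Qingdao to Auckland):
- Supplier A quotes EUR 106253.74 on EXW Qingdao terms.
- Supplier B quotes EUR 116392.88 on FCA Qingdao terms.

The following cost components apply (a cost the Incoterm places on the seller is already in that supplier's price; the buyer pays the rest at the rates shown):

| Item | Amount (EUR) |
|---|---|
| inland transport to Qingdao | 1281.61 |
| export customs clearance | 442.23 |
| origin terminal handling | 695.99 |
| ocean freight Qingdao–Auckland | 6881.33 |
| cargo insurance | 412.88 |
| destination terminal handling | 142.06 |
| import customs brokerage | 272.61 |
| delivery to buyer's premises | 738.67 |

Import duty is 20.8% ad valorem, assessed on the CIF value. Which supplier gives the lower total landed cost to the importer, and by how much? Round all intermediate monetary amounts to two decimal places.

Supplier A (EXW):
CIF value = EXW price + inland to port + export clearance + origin terminal + freight + insurance = 106253.74 + 1281.61 + 442.23 + 695.99 + 6881.33 + 412.88 = 115967.78
Import duty = 115967.78 × 20.8% = 24121.30
Buyer bears (A): 1281.61 + 442.23 + 695.99 + 6881.33 + 412.88 + 142.06 + 272.61 + 738.67 = 10867.38
Landed cost (A) = invoice 106253.74 + 10867.38 + duty 24121.30 = 141242.42
Supplier B (FCA):
CIF value = FCA price + origin terminal + freight + insurance = 116392.88 + 695.99 + 6881.33 + 412.88 = 124383.08
Import duty = 124383.08 × 20.8% = 25871.68
Buyer bears (B): 695.99 + 6881.33 + 412.88 + 142.06 + 272.61 + 738.67 = 9143.54
Landed cost (B) = invoice 116392.88 + 9143.54 + duty 25871.68 = 151408.10
Difference = |141242.42 − 151408.10| = 10165.68

Supplier A is cheaper by EUR 10165.68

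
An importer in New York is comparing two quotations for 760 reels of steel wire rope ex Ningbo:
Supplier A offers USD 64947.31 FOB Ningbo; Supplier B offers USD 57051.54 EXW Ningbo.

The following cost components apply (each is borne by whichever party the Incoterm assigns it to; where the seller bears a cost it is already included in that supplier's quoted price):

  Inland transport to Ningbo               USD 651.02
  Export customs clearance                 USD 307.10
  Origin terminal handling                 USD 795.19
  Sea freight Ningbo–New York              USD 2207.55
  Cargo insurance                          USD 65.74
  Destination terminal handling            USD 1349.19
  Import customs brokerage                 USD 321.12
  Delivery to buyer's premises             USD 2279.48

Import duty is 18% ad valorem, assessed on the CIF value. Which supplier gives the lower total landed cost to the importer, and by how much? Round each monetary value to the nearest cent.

Supplier B is cheaper by USD 7248.10

Supplier A (FOB):
CIF value = FOB price + freight + insurance = 64947.31 + 2207.55 + 65.74 = 67220.60
Import duty = 67220.60 × 18% = 12099.71
Buyer bears (A): 2207.55 + 65.74 + 1349.19 + 321.12 + 2279.48 = 6223.08
Landed cost (A) = invoice 64947.31 + 6223.08 + duty 12099.71 = 83270.10
Supplier B (EXW):
CIF value = EXW price + inland to port + export clearance + origin terminal + freight + insurance = 57051.54 + 651.02 + 307.10 + 795.19 + 2207.55 + 65.74 = 61078.14
Import duty = 61078.14 × 18% = 10994.07
Buyer bears (B): 651.02 + 307.10 + 795.19 + 2207.55 + 65.74 + 1349.19 + 321.12 + 2279.48 = 7976.39
Landed cost (B) = invoice 57051.54 + 7976.39 + duty 10994.07 = 76022.00
Difference = |83270.10 − 76022.00| = 7248.10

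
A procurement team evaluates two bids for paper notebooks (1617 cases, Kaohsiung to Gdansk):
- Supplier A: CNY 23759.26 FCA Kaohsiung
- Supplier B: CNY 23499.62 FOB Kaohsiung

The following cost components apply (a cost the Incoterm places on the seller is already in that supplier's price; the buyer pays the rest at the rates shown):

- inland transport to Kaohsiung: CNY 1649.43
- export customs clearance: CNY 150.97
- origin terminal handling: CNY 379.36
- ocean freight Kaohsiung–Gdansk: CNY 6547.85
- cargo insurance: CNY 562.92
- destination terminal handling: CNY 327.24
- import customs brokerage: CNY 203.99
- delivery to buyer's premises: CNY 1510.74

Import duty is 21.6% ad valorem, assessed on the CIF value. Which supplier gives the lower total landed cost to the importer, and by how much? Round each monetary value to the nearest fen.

Supplier B is cheaper by CNY 777.03

Supplier A (FCA):
CIF value = FCA price + origin terminal + freight + insurance = 23759.26 + 379.36 + 6547.85 + 562.92 = 31249.39
Import duty = 31249.39 × 21.6% = 6749.87
Buyer bears (A): 379.36 + 6547.85 + 562.92 + 327.24 + 203.99 + 1510.74 = 9532.10
Landed cost (A) = invoice 23759.26 + 9532.10 + duty 6749.87 = 40041.23
Supplier B (FOB):
CIF value = FOB price + freight + insurance = 23499.62 + 6547.85 + 562.92 = 30610.39
Import duty = 30610.39 × 21.6% = 6611.84
Buyer bears (B): 6547.85 + 562.92 + 327.24 + 203.99 + 1510.74 = 9152.74
Landed cost (B) = invoice 23499.62 + 9152.74 + duty 6611.84 = 39264.20
Difference = |40041.23 − 39264.20| = 777.03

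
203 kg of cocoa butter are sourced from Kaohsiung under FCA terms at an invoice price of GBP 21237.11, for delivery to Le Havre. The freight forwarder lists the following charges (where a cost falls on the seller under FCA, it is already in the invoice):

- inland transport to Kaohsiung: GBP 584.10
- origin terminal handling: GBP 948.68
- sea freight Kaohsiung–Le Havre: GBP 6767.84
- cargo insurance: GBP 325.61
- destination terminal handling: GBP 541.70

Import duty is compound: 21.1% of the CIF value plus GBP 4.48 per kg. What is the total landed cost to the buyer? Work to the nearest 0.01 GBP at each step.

Total landed cost: GBP 36908.30

FCA: the seller delivers export-cleared goods to the carrier; the buyer bears costs from that point.
Already in the invoice (seller's account under FCA): inland to port — exclude.
CIF value = FCA price + origin terminal + freight + insurance = 21237.11 + 948.68 + 6767.84 + 325.61 = 29279.24
Ad valorem component: 29279.24 × 21.1% = 6177.92
Specific component: 203 × 4.48 = 909.44
Import duty = 6177.92 + 909.44 = 7087.36
Buyer bears: origin terminal 948.68 + freight 6767.84 + insurance 325.61 + destination terminal 541.70 + duty 7087.36 = 15671.19
Landed cost = invoice 21237.11 + 15671.19 = 36908.30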